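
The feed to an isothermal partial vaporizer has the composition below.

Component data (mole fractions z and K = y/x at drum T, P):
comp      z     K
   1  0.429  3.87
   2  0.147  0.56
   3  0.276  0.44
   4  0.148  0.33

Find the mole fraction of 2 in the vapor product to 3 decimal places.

Newton–Raphson from V/F = 0.41:
  V/F = 0.410: g = 0.1494, g' = -1.060 → V/F = 0.551
  V/F = 0.551: g = 0.0110, g' = -0.928 → V/F = 0.563
Converged at V/F = 0.563.
Compositions from xᵢ = zᵢ/(1+V/F(Kᵢ−1)), yᵢ = Kᵢxᵢ:
  1: x = 0.164, y = 0.635
  2: x = 0.195, y = 0.109
  3: x = 0.403, y = 0.177
  4: x = 0.238, y = 0.078

y_2 = 0.109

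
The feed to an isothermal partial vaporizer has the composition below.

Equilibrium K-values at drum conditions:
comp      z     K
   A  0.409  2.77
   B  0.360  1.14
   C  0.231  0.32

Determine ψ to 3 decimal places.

Let ψ = V/F and solve Σ zᵢ(Kᵢ−1)/(1+ψ(Kᵢ−1)) = 0.
Feasibility: ΣzᵢKᵢ = 1.617, Σzᵢ/Kᵢ = 1.185 — both > 1, two phases present.
Iterate (Newton) starting at ψ = 0.62:
  ψ = 0.620: g = 0.1200, g' = -0.617 → ψ = 0.815
  ψ = 0.815: g = -0.0104, g' = -0.757 → ψ = 0.801
Converged at ψ = 0.801.

ψ = 0.801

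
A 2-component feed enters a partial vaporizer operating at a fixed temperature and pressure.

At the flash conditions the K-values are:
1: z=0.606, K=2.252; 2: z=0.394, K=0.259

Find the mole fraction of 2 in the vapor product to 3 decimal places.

Binary case is linear: z₁(K₁−1)(1+V/F(K₂−1)) + z₂(K₂−1)(1+V/F(K₁−1)) = 0
⇒ V/F = [z₁(K₁−1)+z₂(K₂−1)] / [−(K₁−1)(K₂−1)] = 0.4668/0.9277 = 0.503
Compositions from xᵢ = zᵢ/(1+V/F(Kᵢ−1)), yᵢ = Kᵢxᵢ:
  1: x = 0.372, y = 0.837
  2: x = 0.628, y = 0.163

y_2 = 0.163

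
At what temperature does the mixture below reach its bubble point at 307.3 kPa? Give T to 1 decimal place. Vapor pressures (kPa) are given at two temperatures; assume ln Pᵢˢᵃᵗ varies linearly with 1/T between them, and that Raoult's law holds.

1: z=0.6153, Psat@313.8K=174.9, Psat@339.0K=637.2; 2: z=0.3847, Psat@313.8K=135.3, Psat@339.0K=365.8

Bubble-point temperature: ΣzᵢPᵢˢᵃᵗ(T) = P. Interpolate ln Pᵢˢᵃᵗ = aᵢ + bᵢ/T.
  T = 313.8 K: ΣzᵢPᵢˢᵃᵗ = 159.67 kPa
  T = 339.0 K: ΣzᵢPᵢˢᵃᵗ = 532.79 kPa
  T = 326.4 K: ΣzᵢPᵢˢᵃᵗ = 297.84 kPa
  T = 332.7 K: ΣzᵢPᵢˢᵃᵗ = 400.35 kPa
  T = 329.5 K: ΣzᵢPᵢˢᵃᵗ = 344.94 kPa
  T = 327.9 K: ΣzᵢPᵢˢᵃᵗ = 319.87 kPa
  T = 327.1 K: ΣzᵢPᵢˢᵃᵗ = 307.95 kPa
Interpolating between 326.4 K and 327.1 K gives T ≈ 327.1 K.

T = 327.1 K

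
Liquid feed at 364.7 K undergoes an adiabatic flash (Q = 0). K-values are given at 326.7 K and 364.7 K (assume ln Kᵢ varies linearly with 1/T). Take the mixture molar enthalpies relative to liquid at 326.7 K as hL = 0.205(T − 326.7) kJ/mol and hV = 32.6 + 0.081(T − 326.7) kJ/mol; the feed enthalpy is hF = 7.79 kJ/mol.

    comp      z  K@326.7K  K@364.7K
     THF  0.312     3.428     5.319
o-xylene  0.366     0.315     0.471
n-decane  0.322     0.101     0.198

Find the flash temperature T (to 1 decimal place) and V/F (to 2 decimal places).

T = 337.5 K, V/F = 0.18

Adiabatic flash: solve Rachford–Rice at each trial T, then check hF = ψ·hV(T) + (1−ψ)·hL(T).
  T = 326.7 K: K = (3.428, 0.315, 0.101), RR gives ψ = 0.113, H_out = 3.693 kJ/mol
  T = 364.7 K: K = (5.319, 0.471, 0.198), RR gives ψ = 0.311, H_out = 16.450 kJ/mol
  T = 345.7 K: K = (4.322, 0.389, 0.144), RR gives ψ = 0.221, H_out = 10.569 kJ/mol
  T = 336.2 K: K = (3.862, 0.351, 0.121), RR gives ψ = 0.171, H_out = 7.310 kJ/mol
  T = 340.9 K: K = (4.086, 0.370, 0.132), RR gives ψ = 0.196, H_out = 8.959 kJ/mol
  T = 338.5 K: K = (3.971, 0.360, 0.127), RR gives ψ = 0.183, H_out = 8.127 kJ/mol
  T = 337.4 K: K = (3.918, 0.356, 0.124), RR gives ψ = 0.177, H_out = 7.739 kJ/mol
Linear interpolation between T = 337.4 (H_out = 7.739) and T = 338.5 (H_out = 8.127) on hF = 7.79 gives T ≈ 337.5 K, at which ψ = 0.18.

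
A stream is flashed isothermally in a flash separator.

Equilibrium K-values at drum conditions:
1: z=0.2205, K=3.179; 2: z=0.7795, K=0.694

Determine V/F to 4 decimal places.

Rachford–Rice: g(V/F) = Σ zᵢ(Kᵢ−1)/(1+V/F(Kᵢ−1)) = 0.
Check two-phase: ΣzᵢKᵢ = 1.2419 > 1 and Σzᵢ/Kᵢ = 1.1926 > 1, so g(0) = 0.2419 > 0 and g(1) = -0.1926 < 0.
Binary case is linear: z₁(K₁−1)(1+V/F(K₂−1)) + z₂(K₂−1)(1+V/F(K₁−1)) = 0
⇒ V/F = [z₁(K₁−1)+z₂(K₂−1)] / [−(K₁−1)(K₂−1)] = 0.24194/0.66677 = 0.3629

V/F = 0.3629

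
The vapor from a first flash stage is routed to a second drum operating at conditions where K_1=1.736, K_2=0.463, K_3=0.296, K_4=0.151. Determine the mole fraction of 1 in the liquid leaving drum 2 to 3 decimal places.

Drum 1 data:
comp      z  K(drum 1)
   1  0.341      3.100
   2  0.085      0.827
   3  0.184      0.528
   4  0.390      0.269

Drum 1:
Newton iteration, ψ₁⁰ = 0.57:
  ψ₁ = 0.570: g = -0.2979, g' = -1.004 → ψ₁ = 0.273
  ψ₁ = 0.273: g = -0.0164, g' = -0.989 → ψ₁ = 0.257
Converged at ψ₁ = 0.257.
Drum-1 compositions:
  1: x = 0.222, y = 0.687
  2: x = 0.089, y = 0.074
  3: x = 0.209, y = 0.111
  4: x = 0.480, y = 0.129
Drum-2 feed = drum-1 vapor: z₂ = (0.6867, 0.0736, 0.1106, 0.1292).
Drum 2:
Newton–Raphson from ψ₂ = 0.5:
  ψ₂ = 0.500: g = 0.0048, g' = -0.650 → ψ₂ = 0.507
Converged at ψ₂ = 0.507.
  1: x = 0.500, y = 0.868
  2: x = 0.101, y = 0.047
  3: x = 0.172, y = 0.051
  4: x = 0.227, y = 0.034

x_1 (drum 2) = 0.500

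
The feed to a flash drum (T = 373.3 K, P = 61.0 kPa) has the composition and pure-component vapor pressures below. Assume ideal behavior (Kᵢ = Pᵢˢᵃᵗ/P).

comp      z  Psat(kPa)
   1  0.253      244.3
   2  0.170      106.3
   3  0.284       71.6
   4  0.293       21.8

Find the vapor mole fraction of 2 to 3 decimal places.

Raoult's law: Kᵢ = Pᵢˢᵃᵗ/P = Pᵢˢᵃᵗ/61.0.
  K_1 = 244.3/61.0 = 4.00492, K_2 = 106.3/61.0 = 1.74262, K_3 = 71.6/61.0 = 1.17377, K_4 = 21.8/61.0 = 0.35738
Rachford–Rice: g(β) = Σ zᵢ(Kᵢ−1)/(1+β(Kᵢ−1)) = 0.
g(0) = ΣzᵢKᵢ − 1 = 0.748 and g(1) = 1 − Σzᵢ/Kᵢ = -0.223, so a root lies in (0, 1).
Iterate (Newton) starting at β = 0.31:
  β = 0.310: g = 0.3079, g' = -0.871 → β = 0.664
  β = 0.664: g = 0.0544, g' = -0.672 → β = 0.745
  β = 0.745: g = -0.0013, g' = -0.709 → β = 0.743
Converged at β = 0.743.
Compositions from xᵢ = zᵢ/(1+β(Kᵢ−1)), yᵢ = Kᵢxᵢ:
  1: x = 0.078, y = 0.313
  2: x = 0.110, y = 0.191
  3: x = 0.252, y = 0.295
  4: x = 0.561, y = 0.200

y_2 = 0.191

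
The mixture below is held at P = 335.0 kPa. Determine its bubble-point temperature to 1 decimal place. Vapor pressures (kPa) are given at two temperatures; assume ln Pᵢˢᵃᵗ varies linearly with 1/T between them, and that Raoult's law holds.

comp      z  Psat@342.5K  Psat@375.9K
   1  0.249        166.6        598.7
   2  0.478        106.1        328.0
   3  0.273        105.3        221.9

Bubble-point temperature: ΣzᵢPᵢˢᵃᵗ(T) = P. Interpolate ln Pᵢˢᵃᵗ = aᵢ + bᵢ/T.
  T = 342.5 K: ΣzᵢPᵢˢᵃᵗ = 120.95 kPa
  T = 375.9 K: ΣzᵢPᵢˢᵃᵗ = 366.44 kPa
  T = 359.2 K: ΣzᵢPᵢˢᵃᵗ = 215.01 kPa
  T = 367.5 K: ΣzᵢPᵢˢᵃᵗ = 281.67 kPa
  T = 371.7 K: ΣzᵢPᵢˢᵃᵗ = 321.67 kPa
  T = 373.8 K: ΣzᵢPᵢˢᵃᵗ = 343.43 kPa
Interpolating between 371.7 K and 373.8 K gives T ≈ 373.0 K.

T = 373.0 K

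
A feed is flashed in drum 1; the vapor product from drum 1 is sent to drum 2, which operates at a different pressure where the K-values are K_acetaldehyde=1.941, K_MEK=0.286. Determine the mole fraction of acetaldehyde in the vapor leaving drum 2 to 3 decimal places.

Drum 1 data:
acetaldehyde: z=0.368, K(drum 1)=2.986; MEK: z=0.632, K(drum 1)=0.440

y_acetaldehyde (drum 2) = 0.837

Drum 1:
Newton iteration, ψ₁⁰ = 0.5:
  ψ₁ = 0.500: g = -0.1248, g' = -0.748 → ψ₁ = 0.333
  ψ₁ = 0.333: g = 0.0048, g' = -0.825 → ψ₁ = 0.339
Converged at ψ₁ = 0.339.
Drum-1 compositions:
  acetaldehyde: x = 0.220, y = 0.657
  MEK: x = 0.780, y = 0.343
Drum-2 feed = drum-1 vapor: z₂ = (0.6568, 0.3432).
Drum 2:
Material balance + equilibrium reduce to Σ zᵢ(Kᵢ−1)/(1+ψ₂(Kᵢ−1)) = 0.
Feasibility: ΣzᵢKᵢ = 1.373, Σzᵢ/Kᵢ = 1.538 — both > 1, two phases present.
Newton–Raphson from ψ₂ = 0.5:
  ψ₂ = 0.500: g = 0.0392, g' = -0.692 → ψ₂ = 0.557
  ψ₂ = 0.557: g = -0.0011, g' = -0.732 → ψ₂ = 0.555
Converged at ψ₂ = 0.555.
  acetaldehyde: x = 0.431, y = 0.837
  MEK: x = 0.569, y = 0.163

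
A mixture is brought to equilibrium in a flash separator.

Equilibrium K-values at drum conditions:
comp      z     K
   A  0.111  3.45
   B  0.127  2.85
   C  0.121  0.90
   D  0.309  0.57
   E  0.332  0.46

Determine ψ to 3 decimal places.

Rachford–Rice: g(ψ) = Σ zᵢ(Kᵢ−1)/(1+ψ(Kᵢ−1)) = 0.
Feasibility: ΣzᵢKᵢ = 1.183, Σzᵢ/Kᵢ = 1.475 — both > 1, two phases present.
Newton–Raphson from ψ = 0.5:
  ψ = 0.500: g = -0.1833, g' = -0.528 → ψ = 0.153
  ψ = 0.153: g = 0.0313, g' = -0.799 → ψ = 0.192
  ψ = 0.192: g = 0.0013, g' = -0.735 → ψ = 0.194
Converged at ψ = 0.194.

ψ = 0.194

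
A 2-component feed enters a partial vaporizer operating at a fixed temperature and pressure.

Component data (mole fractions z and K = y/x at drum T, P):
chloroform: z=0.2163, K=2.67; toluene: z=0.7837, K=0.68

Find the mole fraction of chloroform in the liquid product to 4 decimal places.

x_chloroform = 0.1608

Let ψ = V/F and solve Σ zᵢ(Kᵢ−1)/(1+ψ(Kᵢ−1)) = 0.
g(0) = ΣzᵢKᵢ − 1 = 0.1104 and g(1) = 1 − Σzᵢ/Kᵢ = -0.2335, so a root lies in (0, 1).
Binary case is linear: z₁(K₁−1)(1+ψ(K₂−1)) + z₂(K₂−1)(1+ψ(K₁−1)) = 0
⇒ ψ = [z₁(K₁−1)+z₂(K₂−1)] / [−(K₁−1)(K₂−1)] = 0.11044/0.53440 = 0.2067
Compositions from xᵢ = zᵢ/(1+ψ(Kᵢ−1)), yᵢ = Kᵢxᵢ:
  chloroform: x = 0.1608, y = 0.4293
  toluene: x = 0.8392, y = 0.5707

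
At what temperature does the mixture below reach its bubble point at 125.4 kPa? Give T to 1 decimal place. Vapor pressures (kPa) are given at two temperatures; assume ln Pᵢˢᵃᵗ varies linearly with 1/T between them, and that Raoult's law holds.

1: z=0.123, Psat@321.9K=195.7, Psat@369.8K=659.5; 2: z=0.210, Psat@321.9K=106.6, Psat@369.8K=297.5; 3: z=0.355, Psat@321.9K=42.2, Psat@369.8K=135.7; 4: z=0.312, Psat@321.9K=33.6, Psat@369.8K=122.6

T = 343.2 K

Bubble-point temperature: ΣzᵢPᵢˢᵃᵗ(T) = P. Interpolate ln Pᵢˢᵃᵗ = aᵢ + bᵢ/T.
  T = 321.9 K: ΣzᵢPᵢˢᵃᵗ = 71.92 kPa
  T = 369.8 K: ΣzᵢPᵢˢᵃᵗ = 230.02 kPa
  T = 345.9 K: ΣzᵢPᵢˢᵃᵗ = 133.91 kPa
  T = 333.9 K: ΣzᵢPᵢˢᵃᵗ = 99.21 kPa
  T = 339.9 K: ΣzᵢPᵢˢᵃᵗ = 115.56 kPa
  T = 342.9 K: ΣzᵢPᵢˢᵃᵗ = 124.48 kPa
  T = 344.4 K: ΣzᵢPᵢˢᵃᵗ = 129.13 kPa
Interpolating between 342.9 K and 344.4 K gives T ≈ 343.2 K.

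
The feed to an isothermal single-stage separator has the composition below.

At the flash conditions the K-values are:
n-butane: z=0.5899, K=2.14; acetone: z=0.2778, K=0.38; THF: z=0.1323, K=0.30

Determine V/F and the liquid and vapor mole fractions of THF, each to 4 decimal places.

V/F = 0.5520, x_THF = 0.2156, y_THF = 0.0647

Material balance + equilibrium reduce to Σ zᵢ(Kᵢ−1)/(1+V/F(Kᵢ−1)) = 0.
g(0) = ΣzᵢKᵢ − 1 = 0.4076 and g(1) = 1 − Σzᵢ/Kᵢ = -0.4477, so a root lies in (0, 1).
Iterate (Newton) starting at V/F = 0.5:
  V/F = 0.5000: g = 0.03624, g' = -0.6888 → V/F = 0.5526
  V/F = 0.5526: g = -0.00047, g' = -0.7081 → V/F = 0.5520
Converged at V/F = 0.5520.
Compositions from xᵢ = zᵢ/(1+V/F(Kᵢ−1)), yᵢ = Kᵢxᵢ:
  n-butane: x = 0.3621, y = 0.7748
  acetone: x = 0.4223, y = 0.1605
  THF: x = 0.2156, y = 0.0647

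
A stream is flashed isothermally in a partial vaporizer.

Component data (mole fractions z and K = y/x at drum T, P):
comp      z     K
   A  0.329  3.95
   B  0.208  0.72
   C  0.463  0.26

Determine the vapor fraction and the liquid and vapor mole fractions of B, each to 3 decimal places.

ψ = 0.309, x_B = 0.228, y_B = 0.164

Rachford–Rice: g(ψ) = Σ zᵢ(Kᵢ−1)/(1+ψ(Kᵢ−1)) = 0.
g(0) = ΣzᵢKᵢ − 1 = 0.570 and g(1) = 1 − Σzᵢ/Kᵢ = -1.153, so a root lies in (0, 1).
Iterate (Newton) starting at ψ = 0.59:
  ψ = 0.590: g = -0.3237, g' = -1.203 → ψ = 0.321
  ψ = 0.321: g = -0.0148, g' = -1.211 → ψ = 0.309
Converged at ψ = 0.309.
Compositions from xᵢ = zᵢ/(1+ψ(Kᵢ−1)), yᵢ = Kᵢxᵢ:
  A: x = 0.172, y = 0.680
  B: x = 0.228, y = 0.164
  C: x = 0.600, y = 0.156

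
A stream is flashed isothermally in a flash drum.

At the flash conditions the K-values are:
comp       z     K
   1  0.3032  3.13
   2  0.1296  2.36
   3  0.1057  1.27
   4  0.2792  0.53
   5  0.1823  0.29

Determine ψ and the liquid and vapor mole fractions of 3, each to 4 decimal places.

Rachford–Rice: g(ψ) = Σ zᵢ(Kᵢ−1)/(1+ψ(Kᵢ−1)) = 0.
Feasibility: ΣzᵢKᵢ = 1.5900, Σzᵢ/Kᵢ = 1.3904 — both > 1, two phases present.
Iterate (Newton) starting at ψ = 0.5:
  ψ = 0.5000: g = 0.07060, g' = -0.7398 → ψ = 0.5954
  ψ = 0.5954: g = 0.00025, g' = -0.7410 → ψ = 0.5958
Converged at ψ = 0.5958.
Compositions from xᵢ = zᵢ/(1+ψ(Kᵢ−1)), yᵢ = Kᵢxᵢ:
  1: x = 0.1336, y = 0.4183
  2: x = 0.0716, y = 0.1690
  3: x = 0.0911, y = 0.1156
  4: x = 0.3878, y = 0.2055
  5: x = 0.3159, y = 0.0916

ψ = 0.5958, x_3 = 0.0911, y_3 = 0.1156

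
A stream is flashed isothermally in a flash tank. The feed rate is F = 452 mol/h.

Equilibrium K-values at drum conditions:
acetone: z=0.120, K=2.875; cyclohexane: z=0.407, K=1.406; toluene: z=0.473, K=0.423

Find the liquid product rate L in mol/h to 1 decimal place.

Rachford–Rice: g(V/F) = Σ zᵢ(Kᵢ−1)/(1+V/F(Kᵢ−1)) = 0.
g(0) = ΣzᵢKᵢ − 1 = 0.117 and g(1) = 1 − Σzᵢ/Kᵢ = -0.449, so a root lies in (0, 1).
Newton iteration, V/F⁰ = 0.5:
  V/F = 0.500: g = -0.1301, g' = -0.470 → V/F = 0.223
  V/F = 0.223: g = -0.0031, g' = -0.474 → V/F = 0.217
Converged at V/F = 0.217.
Then V = V/F·F = 0.2166·452 = 97.9 mol/h and L = F − V = 354.1 mol/h.

L = 354.1 mol/h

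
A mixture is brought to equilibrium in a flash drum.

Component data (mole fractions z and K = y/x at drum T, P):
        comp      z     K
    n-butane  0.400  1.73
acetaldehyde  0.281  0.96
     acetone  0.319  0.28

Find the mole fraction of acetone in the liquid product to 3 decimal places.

Rachford–Rice: g(β) = Σ zᵢ(Kᵢ−1)/(1+β(Kᵢ−1)) = 0.
Feasibility: ΣzᵢKᵢ = 1.051, Σzᵢ/Kᵢ = 1.663 — both > 1, two phases present.
Newton iteration, β⁰ = 0.4:
  β = 0.400: g = -0.1080, g' = -0.454 → β = 0.162
  β = 0.162: g = -0.0103, g' = -0.383 → β = 0.135
Converged at β = 0.135.
Compositions from xᵢ = zᵢ/(1+β(Kᵢ−1)), yᵢ = Kᵢxᵢ:
  n-butane: x = 0.364, y = 0.630
  acetaldehyde: x = 0.283, y = 0.271
  acetone: x = 0.353, y = 0.099

x_acetone = 0.353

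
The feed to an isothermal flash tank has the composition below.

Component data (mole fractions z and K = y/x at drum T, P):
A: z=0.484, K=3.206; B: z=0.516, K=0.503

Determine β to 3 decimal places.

Material balance + equilibrium reduce to Σ zᵢ(Kᵢ−1)/(1+β(Kᵢ−1)) = 0.
Feasibility: ΣzᵢKᵢ = 1.811, Σzᵢ/Kᵢ = 1.177 — both > 1, two phases present.
Newton–Raphson from β = 0.5:
  β = 0.500: g = 0.1665, g' = -0.758 → β = 0.720
  β = 0.720: g = 0.0135, g' = -0.661 → β = 0.740
Converged at β = 0.740.

β = 0.740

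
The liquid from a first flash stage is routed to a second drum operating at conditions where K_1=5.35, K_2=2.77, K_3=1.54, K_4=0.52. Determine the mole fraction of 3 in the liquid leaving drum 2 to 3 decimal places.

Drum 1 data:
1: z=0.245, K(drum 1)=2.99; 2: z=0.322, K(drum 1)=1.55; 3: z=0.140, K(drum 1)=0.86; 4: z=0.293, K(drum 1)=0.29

Drum 1:
Iterate (Newton) starting at ψ₁ = 0.5:
  ψ₁ = 0.500: g = 0.0397, g' = -0.662 → ψ₁ = 0.560
  ψ₁ = 0.560: g = -0.0006, g' = -0.684 → ψ₁ = 0.559
Converged at ψ₁ = 0.559.
Drum-1 compositions:
  1: x = 0.116, y = 0.347
  2: x = 0.246, y = 0.382
  3: x = 0.152, y = 0.131
  4: x = 0.486, y = 0.141
Drum-2 feed = drum-1 liquid: z₂ = (0.1160, 0.2463, 0.1519, 0.4859).
Drum 2:
Newton iteration, ψ₂⁰ = 0.5:
  ψ₂ = 0.500: g = 0.1479, g' = -0.656 → ψ₂ = 0.725
  ψ₂ = 0.725: g = 0.0134, g' = -0.561 → ψ₂ = 0.749
Converged at ψ₂ = 0.749.
  1: x = 0.027, y = 0.146
  2: x = 0.106, y = 0.293
  3: x = 0.108, y = 0.167
  4: x = 0.759, y = 0.395

x_3 (drum 2) = 0.108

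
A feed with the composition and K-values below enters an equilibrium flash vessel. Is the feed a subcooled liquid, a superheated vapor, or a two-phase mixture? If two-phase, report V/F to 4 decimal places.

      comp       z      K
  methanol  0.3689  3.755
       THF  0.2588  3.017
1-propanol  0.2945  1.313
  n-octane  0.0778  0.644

superheated vapor

ΣzᵢKᵢ = 2.6028; Σzᵢ/Kᵢ = 0.5291.
Since Σzᵢ/Kᵢ < 1 the mixture is above its dew point — single vapor phase.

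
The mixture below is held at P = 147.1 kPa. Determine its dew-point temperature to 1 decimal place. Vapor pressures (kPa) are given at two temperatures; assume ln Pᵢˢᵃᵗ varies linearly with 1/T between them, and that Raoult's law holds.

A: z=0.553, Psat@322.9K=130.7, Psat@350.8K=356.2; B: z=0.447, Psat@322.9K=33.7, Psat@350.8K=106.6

T = 346.3 K

Dew-point temperature: Σzᵢ·P/Pᵢˢᵃᵗ(T) = 1. Interpolate ln Pᵢˢᵃᵗ = aᵢ + bᵢ/T.
  T = 322.9 K: ΣzᵢP/Pᵢˢᵃᵗ = 2.5735
  T = 350.8 K: ΣzᵢP/Pᵢˢᵃᵗ = 0.8452
  T = 336.9 K: ΣzᵢP/Pᵢˢᵃᵗ = 1.4376
  T = 343.9 K: ΣzᵢP/Pᵢˢᵃᵗ = 1.0942
  T = 347.4 K: ΣzᵢP/Pᵢˢᵃᵗ = 0.9586
  T = 345.6 K: ΣzᵢP/Pᵢˢᵃᵗ = 1.0257
Interpolating between 345.6 K and 347.4 K gives T ≈ 346.3 K.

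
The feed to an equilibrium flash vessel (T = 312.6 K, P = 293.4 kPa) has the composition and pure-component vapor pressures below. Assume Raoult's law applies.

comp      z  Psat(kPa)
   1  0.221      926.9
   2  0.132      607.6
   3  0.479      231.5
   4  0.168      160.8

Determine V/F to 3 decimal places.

Raoult's law: Kᵢ = Pᵢˢᵃᵗ/P = Pᵢˢᵃᵗ/293.4.
  K_1 = 926.9/293.4 = 3.15917, K_2 = 607.6/293.4 = 2.07089, K_3 = 231.5/293.4 = 0.78903, K_4 = 160.8/293.4 = 0.54806
Material balance + equilibrium reduce to Σ zᵢ(Kᵢ−1)/(1+V/F(Kᵢ−1)) = 0.
Feasibility: ΣzᵢKᵢ = 1.442, Σzᵢ/Kᵢ = 1.047 — both > 1, two phases present.
Newton–Raphson from V/F = 0.5:
  V/F = 0.500: g = 0.1105, g' = -0.386 → V/F = 0.786
  V/F = 0.786: g = 0.0148, g' = -0.299 → V/F = 0.835
  V/F = 0.835: g = 0.0002, g' = -0.293 → V/F = 0.836
Converged at V/F = 0.836.

V/F = 0.836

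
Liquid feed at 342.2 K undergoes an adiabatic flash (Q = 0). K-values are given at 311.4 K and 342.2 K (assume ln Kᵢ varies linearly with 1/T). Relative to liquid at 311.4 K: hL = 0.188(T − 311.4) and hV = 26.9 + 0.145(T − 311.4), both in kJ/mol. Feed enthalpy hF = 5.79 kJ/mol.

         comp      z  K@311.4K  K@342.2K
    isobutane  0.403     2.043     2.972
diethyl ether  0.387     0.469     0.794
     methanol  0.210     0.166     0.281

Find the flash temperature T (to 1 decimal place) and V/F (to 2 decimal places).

Adiabatic flash: solve Rachford–Rice at each trial T, then check hF = ψ·hV(T) + (1−ψ)·hL(T).
  T = 311.4 K: K = (2.043, 0.469, 0.166), RR gives ψ = 0.058, H_out = 1.572 kJ/mol
  T = 342.2 K: K = (2.972, 0.794, 0.281), RR gives ψ = 0.611, H_out = 21.415 kJ/mol
  T = 326.8 K: K = (2.486, 0.618, 0.219), RR gives ψ = 0.346, H_out = 11.981 kJ/mol
  T = 319.1 K: K = (2.259, 0.540, 0.191), RR gives ψ = 0.210, H_out = 7.014 kJ/mol
  T = 315.2 K: K = (2.148, 0.503, 0.178), RR gives ψ = 0.136, H_out = 4.341 kJ/mol
  T = 317.1 K: K = (2.202, 0.521, 0.184), RR gives ψ = 0.172, H_out = 5.661 kJ/mol
Linear interpolation between T = 317.1 (H_out = 5.661) and T = 319.1 (H_out = 7.014) on hF = 5.79 gives T ≈ 317.3 K, at which ψ = 0.18.

T = 317.3 K, V/F = 0.18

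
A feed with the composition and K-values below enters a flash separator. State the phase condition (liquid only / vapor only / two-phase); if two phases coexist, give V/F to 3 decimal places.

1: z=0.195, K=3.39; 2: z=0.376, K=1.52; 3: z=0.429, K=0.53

two-phase, V/F = 0.741

ΣzᵢKᵢ = 1.460; Σzᵢ/Kᵢ = 1.114.
Both exceed 1, so a two-phase solution exists.
Material balance + equilibrium reduce to Σ zᵢ(Kᵢ−1)/(1+ψ(Kᵢ−1)) = 0.
Newton–Raphson from ψ = 0.5:
  ψ = 0.500: g = 0.1039, g' = -0.457 → ψ = 0.727
  ψ = 0.727: g = 0.0057, g' = -0.421 → ψ = 0.741
Converged at ψ = 0.741.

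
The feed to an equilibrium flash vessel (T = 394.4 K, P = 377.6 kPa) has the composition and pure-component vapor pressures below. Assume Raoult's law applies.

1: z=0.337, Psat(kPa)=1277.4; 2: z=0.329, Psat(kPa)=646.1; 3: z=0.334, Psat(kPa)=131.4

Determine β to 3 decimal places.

Raoult's law: Kᵢ = Pᵢˢᵃᵗ/P = Pᵢˢᵃᵗ/377.6.
  K_1 = 1277.4/377.6 = 3.38294, K_2 = 646.1/377.6 = 1.71107, K_3 = 131.4/377.6 = 0.34799
Material balance + equilibrium reduce to Σ zᵢ(Kᵢ−1)/(1+β(Kᵢ−1)) = 0.
Feasibility: ΣzᵢKᵢ = 1.819, Σzᵢ/Kᵢ = 1.252 — both > 1, two phases present.
Newton iteration, β⁰ = 0.61:
  β = 0.610: g = 0.1289, g' = -0.790 → β = 0.773
  β = 0.773: g = -0.0056, g' = -0.883 → β = 0.767
Converged at β = 0.767.

β = 0.767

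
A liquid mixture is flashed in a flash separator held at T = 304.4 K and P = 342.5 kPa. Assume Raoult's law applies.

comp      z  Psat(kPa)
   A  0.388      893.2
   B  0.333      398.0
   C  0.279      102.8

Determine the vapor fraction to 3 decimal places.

ψ = 0.644

Raoult's law: Kᵢ = Pᵢˢᵃᵗ/P = Pᵢˢᵃᵗ/342.5.
  K_A = 893.2/342.5 = 2.60788, K_B = 398.0/342.5 = 1.16204, K_C = 102.8/342.5 = 0.30015
Newton iteration, ψ⁰ = 0.6:
  ψ = 0.600: g = 0.0301, g' = -0.673 → ψ = 0.645
  ψ = 0.645: g = -0.0006, g' = -0.703 → ψ = 0.644
Converged at ψ = 0.644.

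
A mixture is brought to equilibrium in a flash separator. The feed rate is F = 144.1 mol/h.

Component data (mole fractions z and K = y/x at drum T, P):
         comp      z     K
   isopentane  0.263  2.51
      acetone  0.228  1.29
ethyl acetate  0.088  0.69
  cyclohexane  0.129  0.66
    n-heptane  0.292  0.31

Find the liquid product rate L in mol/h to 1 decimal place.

L = 100.6 mol/h

Material balance + equilibrium reduce to Σ zᵢ(Kᵢ−1)/(1+ψ(Kᵢ−1)) = 0.
g(0) = ΣzᵢKᵢ − 1 = 0.191 and g(1) = 1 − Σzᵢ/Kᵢ = -0.546, so a root lies in (0, 1).
Newton iteration, ψ⁰ = 0.56:
  ψ = 0.560: g = -0.1435, g' = -0.595 → ψ = 0.319
  ψ = 0.319: g = -0.0091, g' = -0.547 → ψ = 0.302
Converged at ψ = 0.302.
Then V = ψ·F = 0.3021·144.1 = 43.5 mol/h and L = F − V = 100.6 mol/h.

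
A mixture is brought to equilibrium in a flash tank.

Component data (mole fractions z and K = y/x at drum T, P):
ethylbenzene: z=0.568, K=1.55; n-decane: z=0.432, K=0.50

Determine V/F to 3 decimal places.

Rachford–Rice: g(V/F) = Σ zᵢ(Kᵢ−1)/(1+V/F(Kᵢ−1)) = 0.
Feasibility: ΣzᵢKᵢ = 1.096, Σzᵢ/Kᵢ = 1.230 — both > 1, two phases present.
Binary case is linear: z₁(K₁−1)(1+V/F(K₂−1)) + z₂(K₂−1)(1+V/F(K₁−1)) = 0
⇒ V/F = [z₁(K₁−1)+z₂(K₂−1)] / [−(K₁−1)(K₂−1)] = 0.0964/0.2750 = 0.351

V/F = 0.351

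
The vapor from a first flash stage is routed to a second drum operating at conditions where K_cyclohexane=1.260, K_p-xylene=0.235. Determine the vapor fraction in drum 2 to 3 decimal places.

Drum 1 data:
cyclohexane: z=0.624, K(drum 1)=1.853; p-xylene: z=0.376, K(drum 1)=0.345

V/F (drum 2) = 0.302

Drum 1:
Let ψ₁ = V/F and solve Σ zᵢ(Kᵢ−1)/(1+ψ₁(Kᵢ−1)) = 0.
Feasibility: ΣzᵢKᵢ = 1.286, Σzᵢ/Kᵢ = 1.427 — both > 1, two phases present.
Newton–Raphson from ψ₁ = 0.5:
  ψ₁ = 0.500: g = 0.0069, g' = -0.580 → ψ₁ = 0.512
Converged at ψ₁ = 0.512.
Drum-1 compositions:
  cyclohexane: x = 0.434, y = 0.805
  p-xylene: x = 0.566, y = 0.195
Drum-2 feed = drum-1 vapor: z₂ = (0.8049, 0.1951).
Drum 2:
Rachford–Rice: g(ψ₂) = Σ zᵢ(Kᵢ−1)/(1+ψ₂(Kᵢ−1)) = 0.
Feasibility: ΣzᵢKᵢ = 1.060, Σzᵢ/Kᵢ = 1.469 — both > 1, two phases present.
Binary case is linear: z₁(K₁−1)(1+ψ₂(K₂−1)) + z₂(K₂−1)(1+ψ₂(K₁−1)) = 0
⇒ ψ₂ = [z₁(K₁−1)+z₂(K₂−1)] / [−(K₁−1)(K₂−1)] = 0.0600/0.1989 = 0.302
  cyclohexane: x = 0.746, y = 0.940
  p-xylene: x = 0.254, y = 0.060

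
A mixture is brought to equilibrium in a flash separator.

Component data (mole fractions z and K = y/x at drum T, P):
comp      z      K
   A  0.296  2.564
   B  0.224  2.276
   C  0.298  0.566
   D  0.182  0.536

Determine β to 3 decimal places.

β = 0.832

Iterate (Newton) starting at β = 0.39:
  β = 0.390: g = 0.2196, g' = -0.582 → β = 0.768
  β = 0.768: g = 0.0297, g' = -0.463 → β = 0.832
Converged at β = 0.832.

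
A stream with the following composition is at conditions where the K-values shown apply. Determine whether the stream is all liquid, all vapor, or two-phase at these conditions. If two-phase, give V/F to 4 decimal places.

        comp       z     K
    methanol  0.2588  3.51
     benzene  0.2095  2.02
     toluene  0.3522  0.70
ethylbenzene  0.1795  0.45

ΣzᵢKᵢ = 1.6589; Σzᵢ/Kᵢ = 1.0795.
Both exceed 1, so a two-phase solution exists.
Iterate (Newton) starting at ψ = 0.45:
  ψ = 0.4500: g = 0.19816, g' = -0.6002 → ψ = 0.7802
  ψ = 0.7802: g = 0.02772, g' = -0.4745 → ψ = 0.8386
  ψ = 0.8386: g = -0.00001, g' = -0.4761 → ψ = 0.8385
Converged at ψ = 0.8385.

two-phase, V/F = 0.8385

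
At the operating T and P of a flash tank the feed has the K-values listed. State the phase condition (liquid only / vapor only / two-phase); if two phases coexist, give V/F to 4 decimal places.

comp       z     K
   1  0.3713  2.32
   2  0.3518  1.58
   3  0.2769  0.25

ΣzᵢKᵢ = 1.4865; Σzᵢ/Kᵢ = 1.4903.
Both exceed 1, so a two-phase solution exists.
Newton iteration, ψ⁰ = 0.5:
  ψ = 0.5000: g = 0.12114, g' = -0.7046 → ψ = 0.6719
  ψ = 0.6719: g = -0.01209, g' = -0.8760 → ψ = 0.6581
  ψ = 0.6581: g = -0.00015, g' = -0.8546 → ψ = 0.6580
Converged at ψ = 0.6580.

two-phase, V/F = 0.6580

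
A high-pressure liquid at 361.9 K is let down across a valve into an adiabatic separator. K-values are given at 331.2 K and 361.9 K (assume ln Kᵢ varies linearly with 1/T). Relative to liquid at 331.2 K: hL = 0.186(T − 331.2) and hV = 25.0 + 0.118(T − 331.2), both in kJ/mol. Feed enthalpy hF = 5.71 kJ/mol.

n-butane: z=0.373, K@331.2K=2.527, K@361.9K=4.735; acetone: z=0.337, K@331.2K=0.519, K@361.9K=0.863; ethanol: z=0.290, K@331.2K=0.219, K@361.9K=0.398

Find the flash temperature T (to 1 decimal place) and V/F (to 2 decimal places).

Adiabatic flash: solve Rachford–Rice at each trial T, then check hF = ψ·hV(T) + (1−ψ)·hL(T).
  T = 331.2 K: K = (2.527, 0.519, 0.219), RR gives ψ = 0.187, H_out = 4.667 kJ/mol
  T = 361.9 K: K = (4.735, 0.863, 0.398), RR gives ψ = 0.745, H_out = 22.791 kJ/mol
  T = 346.5 K: K = (3.504, 0.676, 0.299), RR gives ψ = 0.467, H_out = 14.026 kJ/mol
  T = 338.9 K: K = (2.990, 0.595, 0.257), RR gives ψ = 0.335, H_out = 9.644 kJ/mol
  T = 335.0 K: K = (2.748, 0.556, 0.237), RR gives ψ = 0.263, H_out = 7.225 kJ/mol
  T = 333.1 K: K = (2.636, 0.537, 0.228), RR gives ψ = 0.226, H_out = 5.976 kJ/mol
Linear interpolation between T = 331.2 (H_out = 4.667) and T = 333.1 (H_out = 5.976) on hF = 5.71 gives T ≈ 332.7 K, at which ψ = 0.22.

T = 332.7 K, V/F = 0.22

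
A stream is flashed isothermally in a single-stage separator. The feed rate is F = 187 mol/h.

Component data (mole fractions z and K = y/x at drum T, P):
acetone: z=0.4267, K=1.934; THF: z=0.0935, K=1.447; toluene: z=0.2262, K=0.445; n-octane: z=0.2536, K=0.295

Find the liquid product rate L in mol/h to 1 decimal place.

L = 141.0 mol/h

Let β = V/F and solve Σ zᵢ(Kᵢ−1)/(1+β(Kᵢ−1)) = 0.
g(0) = ΣzᵢKᵢ − 1 = 0.1360 and g(1) = 1 − Σzᵢ/Kᵢ = -0.6532, so a root lies in (0, 1).
Newton iteration, β⁰ = 0.63:
  β = 0.6300: g = -0.23117, g' = -0.7316 → β = 0.3140
  β = 0.3140: g = -0.03685, g' = -0.5470 → β = 0.2466
  β = 0.2466: g = -0.00031, g' = -0.5393 → β = 0.2461
Converged at β = 0.2461.
Then V = β·F = 0.2461·187 = 46.0 mol/h and L = F − V = 141.0 mol/h.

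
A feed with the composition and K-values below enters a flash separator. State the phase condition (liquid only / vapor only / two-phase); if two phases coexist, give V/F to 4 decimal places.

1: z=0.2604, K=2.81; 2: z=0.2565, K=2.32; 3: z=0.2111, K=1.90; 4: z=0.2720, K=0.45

ΣzᵢKᵢ = 1.8503; Σzᵢ/Kᵢ = 0.9188.
Since Σzᵢ/Kᵢ < 1 the mixture is above its dew point — single vapor phase.

vapor only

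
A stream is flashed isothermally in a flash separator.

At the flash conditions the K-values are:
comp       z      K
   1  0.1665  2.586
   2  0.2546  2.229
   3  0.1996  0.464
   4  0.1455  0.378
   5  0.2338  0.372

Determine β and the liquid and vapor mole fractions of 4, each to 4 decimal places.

β = 0.2829, x_4 = 0.1766, y_4 = 0.0667

Newton iteration, β⁰ = 0.5:
  β = 0.5000: g = -0.15045, g' = -0.6993 → β = 0.2849
  β = 0.2849: g = -0.00142, g' = -0.7095 → β = 0.2829
Converged at β = 0.2829.
Compositions from xᵢ = zᵢ/(1+β(Kᵢ−1)), yᵢ = Kᵢxᵢ:
  1: x = 0.1149, y = 0.2972
  2: x = 0.1889, y = 0.4211
  3: x = 0.2353, y = 0.1092
  4: x = 0.1766, y = 0.0667
  5: x = 0.2843, y = 0.1058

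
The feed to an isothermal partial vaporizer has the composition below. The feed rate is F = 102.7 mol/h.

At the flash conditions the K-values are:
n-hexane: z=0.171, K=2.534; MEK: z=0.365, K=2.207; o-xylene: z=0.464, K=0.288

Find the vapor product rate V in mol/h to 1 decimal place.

Material balance + equilibrium reduce to Σ zᵢ(Kᵢ−1)/(1+ψ(Kᵢ−1)) = 0.
g(0) = ΣzᵢKᵢ − 1 = 0.373 and g(1) = 1 − Σzᵢ/Kᵢ = -0.844, so a root lies in (0, 1).
Newton–Raphson from ψ = 0.48:
  ψ = 0.480: g = -0.0719, g' = -0.890 → ψ = 0.399
  ψ = 0.399: g = -0.0016, g' = -0.856 → ψ = 0.397
Converged at ψ = 0.397.
Then V = ψ·F = 0.3974·102.7 = 40.8 mol/h and L = F − V = 61.9 mol/h.

V = 40.8 mol/h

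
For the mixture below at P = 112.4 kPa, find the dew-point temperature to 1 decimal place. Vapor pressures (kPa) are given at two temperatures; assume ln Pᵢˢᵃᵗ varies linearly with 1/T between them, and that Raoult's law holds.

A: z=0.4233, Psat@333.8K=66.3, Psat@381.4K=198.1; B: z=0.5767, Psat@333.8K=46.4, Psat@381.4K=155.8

Dew-point temperature: Σzᵢ·P/Pᵢˢᵃᵗ(T) = 1. Interpolate ln Pᵢˢᵃᵗ = aᵢ + bᵢ/T.
  T = 333.8 K: ΣzᵢP/Pᵢˢᵃᵗ = 2.1146
  T = 381.4 K: ΣzᵢP/Pᵢˢᵃᵗ = 0.6562
  T = 357.6 K: ΣzᵢP/Pᵢˢᵃᵗ = 1.1326
  T = 369.5 K: ΣzᵢP/Pᵢˢᵃᵗ = 0.8545
  T = 363.6 K: ΣzᵢP/Pᵢˢᵃᵗ = 0.9803
  T = 360.6 K: ΣzᵢP/Pᵢˢᵃᵗ = 1.0531
  T = 362.1 K: ΣzᵢP/Pᵢˢᵃᵗ = 1.0159
Interpolating between 362.1 K and 363.6 K gives T ≈ 362.8 K.

T = 362.8 K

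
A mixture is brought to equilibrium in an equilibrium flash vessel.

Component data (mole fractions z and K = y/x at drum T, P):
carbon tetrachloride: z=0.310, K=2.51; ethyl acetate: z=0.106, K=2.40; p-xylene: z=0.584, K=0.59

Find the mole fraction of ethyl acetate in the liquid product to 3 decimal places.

x_ethyl acetate = 0.057

Rachford–Rice: g(β) = Σ zᵢ(Kᵢ−1)/(1+β(Kᵢ−1)) = 0.
g(0) = ΣzᵢKᵢ − 1 = 0.377 and g(1) = 1 − Σzᵢ/Kᵢ = -0.158, so a root lies in (0, 1).
Newton–Raphson from β = 0.5:
  β = 0.500: g = 0.0528, g' = -0.457 → β = 0.616
  β = 0.616: g = 0.0020, g' = -0.425 → β = 0.620
Converged at β = 0.620.
Compositions from xᵢ = zᵢ/(1+β(Kᵢ−1)), yᵢ = Kᵢxᵢ:
  carbon tetrachloride: x = 0.160, y = 0.402
  ethyl acetate: x = 0.057, y = 0.136
  p-xylene: x = 0.783, y = 0.462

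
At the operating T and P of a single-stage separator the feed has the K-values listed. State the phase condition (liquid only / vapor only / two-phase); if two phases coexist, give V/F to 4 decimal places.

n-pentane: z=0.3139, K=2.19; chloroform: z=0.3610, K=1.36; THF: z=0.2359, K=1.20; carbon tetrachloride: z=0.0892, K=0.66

vapor only

ΣzᵢKᵢ = 1.5204; Σzᵢ/Kᵢ = 0.7405.
Since Σzᵢ/Kᵢ < 1 the mixture is above its dew point — single vapor phase.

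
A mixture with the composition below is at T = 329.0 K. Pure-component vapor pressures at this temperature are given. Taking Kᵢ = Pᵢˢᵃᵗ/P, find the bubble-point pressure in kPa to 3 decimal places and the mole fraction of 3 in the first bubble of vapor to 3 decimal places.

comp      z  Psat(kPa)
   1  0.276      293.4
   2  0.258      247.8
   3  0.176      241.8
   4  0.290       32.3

Pbub = 196.835 kPa, y_3 = 0.216

At the bubble point ψ → 0, so ΣzᵢKᵢ = 1 with Kᵢ = Pᵢˢᵃᵗ/P ⇒ P = ΣzᵢPᵢˢᵃᵗ.
P = 0.276·293.4 + 0.258·247.8 + 0.176·241.8 + 0.290·32.3 = 196.835 kPa
yᵢ = zᵢPᵢˢᵃᵗ/P ⇒ y_3 = 0.176·241.8/196.835 = 0.216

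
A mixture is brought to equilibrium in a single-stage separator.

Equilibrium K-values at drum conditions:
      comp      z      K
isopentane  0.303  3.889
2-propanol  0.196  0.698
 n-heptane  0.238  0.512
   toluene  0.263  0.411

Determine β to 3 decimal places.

β = 0.390

Let β = V/F and solve Σ zᵢ(Kᵢ−1)/(1+β(Kᵢ−1)) = 0.
g(0) = ΣzᵢKᵢ − 1 = 0.545 and g(1) = 1 − Σzᵢ/Kᵢ = -0.463, so a root lies in (0, 1).
Newton–Raphson from β = 0.5:
  β = 0.500: g = -0.0848, g' = -0.730 → β = 0.384
  β = 0.384: g = 0.0050, g' = -0.830 → β = 0.390
Converged at β = 0.390.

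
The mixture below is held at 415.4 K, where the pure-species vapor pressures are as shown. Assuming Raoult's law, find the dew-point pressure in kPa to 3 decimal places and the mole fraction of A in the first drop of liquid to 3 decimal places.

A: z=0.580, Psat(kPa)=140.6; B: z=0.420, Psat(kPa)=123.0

Pdew = 132.629 kPa, x_A = 0.547

At the dew point ψ → 1, so Σzᵢ/Kᵢ = 1 with Kᵢ = Pᵢˢᵃᵗ/P ⇒ 1/P = Σzᵢ/Pᵢˢᵃᵗ.
1/P = 0.580/140.6 + 0.420/123.0 = 0.007540 ⇒ P = 132.629 kPa
xᵢ = zᵢP/Pᵢˢᵃᵗ ⇒ x_A = 0.580·132.629/140.6 = 0.547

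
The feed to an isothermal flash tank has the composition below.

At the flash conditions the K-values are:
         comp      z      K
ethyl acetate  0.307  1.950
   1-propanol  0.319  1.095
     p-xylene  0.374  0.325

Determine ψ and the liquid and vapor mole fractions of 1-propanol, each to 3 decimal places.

ψ = 0.160, x_1-propanol = 0.314, y_1-propanol = 0.344

Let ψ = V/F and solve Σ zᵢ(Kᵢ−1)/(1+ψ(Kᵢ−1)) = 0.
g(0) = ΣzᵢKᵢ − 1 = 0.070 and g(1) = 1 − Σzᵢ/Kᵢ = -0.600, so a root lies in (0, 1).
Iterate (Newton) starting at ψ = 0.36:
  ψ = 0.360: g = -0.0869, g' = -0.454 → ψ = 0.169
  ψ = 0.169: g = -0.0037, g' = -0.426 → ψ = 0.160
Converged at ψ = 0.160.
Compositions from xᵢ = zᵢ/(1+ψ(Kᵢ−1)), yᵢ = Kᵢxᵢ:
  ethyl acetate: x = 0.266, y = 0.520
  1-propanol: x = 0.314, y = 0.344
  p-xylene: x = 0.419, y = 0.136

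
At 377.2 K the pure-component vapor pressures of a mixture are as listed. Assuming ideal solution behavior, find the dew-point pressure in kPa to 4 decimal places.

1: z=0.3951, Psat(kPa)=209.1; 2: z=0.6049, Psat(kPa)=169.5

At the dew point ψ → 1, so Σzᵢ/Kᵢ = 1 with Kᵢ = Pᵢˢᵃᵗ/P ⇒ 1/P = Σzᵢ/Pᵢˢᵃᵗ.
1/P = 0.3951/209.1 + 0.6049/169.5 = 0.0054583 ⇒ P = 183.2086 kPa

Pdew = 183.2086 kPa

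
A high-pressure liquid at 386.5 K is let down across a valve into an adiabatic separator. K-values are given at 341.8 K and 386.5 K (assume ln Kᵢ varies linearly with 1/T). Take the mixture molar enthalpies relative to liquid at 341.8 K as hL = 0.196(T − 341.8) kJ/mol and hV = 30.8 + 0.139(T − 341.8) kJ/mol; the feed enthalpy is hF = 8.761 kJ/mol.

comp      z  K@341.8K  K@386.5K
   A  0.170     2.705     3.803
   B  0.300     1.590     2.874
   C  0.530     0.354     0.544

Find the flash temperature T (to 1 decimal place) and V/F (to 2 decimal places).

T = 347.0 K, V/F = 0.25

Adiabatic flash: solve Rachford–Rice at each trial T, then check hF = ψ·hV(T) + (1−ψ)·hL(T).
  T = 341.8 K: K = (2.705, 1.590, 0.354), RR gives ψ = 0.171, H_out = 5.281 kJ/mol
  T = 386.5 K: K = (3.803, 2.874, 0.544), RR gives ψ = 0.785, H_out = 30.938 kJ/mol
  T = 364.1 K: K = (3.240, 2.175, 0.444), RR gives ψ = 0.491, H_out = 18.871 kJ/mol
  T = 353.0 K: K = (2.970, 1.870, 0.398), RR gives ψ = 0.342, H_out = 12.500 kJ/mol
  T = 347.4 K: K = (2.837, 1.727, 0.376), RR gives ψ = 0.260, H_out = 9.014 kJ/mol
  T = 344.6 K: K = (2.771, 1.658, 0.365), RR gives ψ = 0.216, H_out = 7.181 kJ/mol
  T = 346.0 K: K = (2.803, 1.692, 0.370), RR gives ψ = 0.238, H_out = 8.105 kJ/mol
Linear interpolation between T = 346.0 (H_out = 8.105) and T = 347.4 (H_out = 9.014) on hF = 8.761 gives T ≈ 347.0 K, at which ψ = 0.25.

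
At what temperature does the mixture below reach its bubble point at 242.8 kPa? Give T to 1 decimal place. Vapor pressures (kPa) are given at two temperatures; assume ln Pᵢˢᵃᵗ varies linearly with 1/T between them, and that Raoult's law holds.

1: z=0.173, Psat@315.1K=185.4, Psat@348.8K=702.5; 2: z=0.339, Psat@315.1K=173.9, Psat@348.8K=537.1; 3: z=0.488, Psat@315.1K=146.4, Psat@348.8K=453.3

T = 325.9 K

Bubble-point temperature: ΣzᵢPᵢˢᵃᵗ(T) = P. Interpolate ln Pᵢˢᵃᵗ = aᵢ + bᵢ/T.
  T = 315.1 K: ΣzᵢPᵢˢᵃᵗ = 162.47 kPa
  T = 348.8 K: ΣzᵢPᵢˢᵃᵗ = 524.82 kPa
  T = 332.0 K: ΣzᵢPᵢˢᵃᵗ = 301.09 kPa
  T = 323.6 K: ΣzᵢPᵢˢᵃᵗ = 223.32 kPa
  T = 327.8 K: ΣzᵢPᵢˢᵃᵗ = 259.79 kPa
  T = 325.7 K: ΣzᵢPᵢˢᵃᵗ = 240.98 kPa
Interpolating between 325.7 K and 327.8 K gives T ≈ 325.9 K.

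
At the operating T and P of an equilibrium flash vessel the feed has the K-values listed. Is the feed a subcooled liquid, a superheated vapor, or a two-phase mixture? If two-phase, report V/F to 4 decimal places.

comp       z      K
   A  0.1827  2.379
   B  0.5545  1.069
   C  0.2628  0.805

superheated vapor

ΣzᵢKᵢ = 1.2390; Σzᵢ/Kᵢ = 0.9220.
Since Σzᵢ/Kᵢ < 1 the mixture is above its dew point — single vapor phase.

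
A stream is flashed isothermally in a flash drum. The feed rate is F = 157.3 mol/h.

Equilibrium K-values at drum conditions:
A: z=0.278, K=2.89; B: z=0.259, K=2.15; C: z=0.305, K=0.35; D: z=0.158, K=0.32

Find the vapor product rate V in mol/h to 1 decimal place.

Newton–Raphson from V/F = 0.5:
  V/F = 0.500: g = 0.0028, g' = -0.851 → V/F = 0.503
Converged at V/F = 0.503.
Then V = V/F·F = 0.5032·157.3 = 79.2 mol/h and L = F − V = 78.1 mol/h.

V = 79.2 mol/h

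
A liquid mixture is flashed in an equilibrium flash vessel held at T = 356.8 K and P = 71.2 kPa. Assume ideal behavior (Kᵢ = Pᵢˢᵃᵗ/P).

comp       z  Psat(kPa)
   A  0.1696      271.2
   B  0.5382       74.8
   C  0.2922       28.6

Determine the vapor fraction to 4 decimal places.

ψ = 0.4452

Raoult's law: Kᵢ = Pᵢˢᵃᵗ/P = Pᵢˢᵃᵗ/71.2.
  K_A = 271.2/71.2 = 3.808989, K_B = 74.8/71.2 = 1.050562, K_C = 28.6/71.2 = 0.401685
Let ψ = V/F and solve Σ zᵢ(Kᵢ−1)/(1+ψ(Kᵢ−1)) = 0.
Feasibility: ΣzᵢKᵢ = 1.3288, Σzᵢ/Kᵢ = 1.2843 — both > 1, two phases present.
Iterate (Newton) starting at ψ = 0.38:
  ψ = 0.3800: g = 0.03086, g' = -0.4896 → ψ = 0.4430
  ψ = 0.4430: g = 0.00099, g' = -0.4606 → ψ = 0.4452
Converged at ψ = 0.4452.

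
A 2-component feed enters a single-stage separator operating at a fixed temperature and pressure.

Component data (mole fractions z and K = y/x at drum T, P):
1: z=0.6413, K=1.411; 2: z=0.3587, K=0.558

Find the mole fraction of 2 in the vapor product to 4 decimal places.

y_2 = 0.2689

Binary case is linear: z₁(K₁−1)(1+V/F(K₂−1)) + z₂(K₂−1)(1+V/F(K₁−1)) = 0
⇒ V/F = [z₁(K₁−1)+z₂(K₂−1)] / [−(K₁−1)(K₂−1)] = 0.10503/0.18166 = 0.5782
Compositions from xᵢ = zᵢ/(1+V/F(Kᵢ−1)), yᵢ = Kᵢxᵢ:
  1: x = 0.5182, y = 0.7311
  2: x = 0.4818, y = 0.2689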